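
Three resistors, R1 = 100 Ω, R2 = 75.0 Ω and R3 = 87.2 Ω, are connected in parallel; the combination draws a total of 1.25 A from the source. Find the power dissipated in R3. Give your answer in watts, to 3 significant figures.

14.8 W

Only the total current is stated, so first find the parallel equivalent to get the voltage across the combination.
1/R_eq = 1/100 + 1/75.0 + 1/87.2 ⇒ R_eq = 28.73 Ω
V = I_total × R_eq = 1.250 × 28.73 = 35.92 V
P_R3 = V² / R3 = (35.92)² / 87.2 = 14.79 W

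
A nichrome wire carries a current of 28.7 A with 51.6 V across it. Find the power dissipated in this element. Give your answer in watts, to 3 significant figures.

With V and I both given, power follows immediately from P = V I.
P = 51.6 V × 28.70 A = 1481 W

1480 W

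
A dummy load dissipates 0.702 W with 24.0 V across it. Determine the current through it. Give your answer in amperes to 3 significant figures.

0.0292 A

Inverting the appropriate power form: I = P / V.
I = 0.702 / 24.0 = 0.02925 A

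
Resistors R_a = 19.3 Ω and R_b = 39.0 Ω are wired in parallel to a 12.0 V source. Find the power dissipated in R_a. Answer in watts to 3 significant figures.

7.46 W

The supply voltage appears across each parallel branch — just use P = V²/R_a.
P_R_a = V² / R_a = (12.0)² / 19.3 Ω = 7.461 W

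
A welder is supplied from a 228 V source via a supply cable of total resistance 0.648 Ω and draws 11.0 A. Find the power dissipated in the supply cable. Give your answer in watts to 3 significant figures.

78.4 W

The supply cable is a series resistance carrying the load current; its dissipation is I²R_line.
The supply cable carries the full 11.0 A.
P_line = I² R_line = (11.00)² × 0.648 = 78.41 W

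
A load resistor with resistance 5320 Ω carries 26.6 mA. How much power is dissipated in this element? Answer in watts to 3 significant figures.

3.76 W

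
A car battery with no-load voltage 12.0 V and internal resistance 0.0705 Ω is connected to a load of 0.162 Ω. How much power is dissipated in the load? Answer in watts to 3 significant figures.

Load and internal resistance form a series loop — compute the loop current, then the load power via I²R.
I = ε / (r + R) = 12.0 / (0.0705 + 0.162) = 51.61 A
P_load = I² R = (51.61)² × 0.162 = 431.6 W

432 W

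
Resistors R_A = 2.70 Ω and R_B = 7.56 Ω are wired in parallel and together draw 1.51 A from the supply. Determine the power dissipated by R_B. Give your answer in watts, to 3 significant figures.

Parallel branches share V, not I — compute V via R_eq, then use V²/R for the target branch.
1/R_eq = 1/2.70 + 1/7.56 ⇒ R_eq = 1.989 Ω
V = I_total × R_eq = 1.510 × 1.989 = 3.004 V
P_R_B = V² / R_B = (3.004)² / 7.56 = 1.194 W

1.19 W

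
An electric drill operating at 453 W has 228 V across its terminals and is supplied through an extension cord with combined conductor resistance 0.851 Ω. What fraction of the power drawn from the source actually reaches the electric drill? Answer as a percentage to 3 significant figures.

99.3 %

I = P / V = 453 / 228 = 1.987 A through the extension cord.
P_line = I² R_line = (1.987)² × 0.851 = 3.359 W
P_source = P_load + P_line = 453.0 + 3.359 = 456.4 W
η = P_load / P_source = 453.0 / 456.4 = 0.9926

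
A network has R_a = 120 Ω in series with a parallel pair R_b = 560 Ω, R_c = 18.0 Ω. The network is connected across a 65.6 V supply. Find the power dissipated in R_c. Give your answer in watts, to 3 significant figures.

Replace R_b and R_c with their parallel equivalent so the circuit becomes R_a in series with R_p.
R_p = (560×18.0)/(560+18.0) = 17.44 Ω
R_total = 120 + 17.44 = 137.4 Ω
I = V / R_total = 65.6 / 137.4 = 0.4773 A
Voltage across the parallel pair: V_p = I × R_p = 0.4773 × 17.44 = 8.324 V
With V_p across R_c, its power is V_p²/R_c.
P_R_c = (8.324)² / 18.0 = 3.849 W

3.85 W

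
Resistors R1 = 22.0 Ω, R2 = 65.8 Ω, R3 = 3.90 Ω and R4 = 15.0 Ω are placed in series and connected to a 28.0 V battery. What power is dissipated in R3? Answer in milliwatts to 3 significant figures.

Since the resistors are in series they all carry the loop current I = V/R_total; the power in any one is I²R.
R_total = 22.0 + 65.8 + 3.90 + 15.0 = 106.7 Ω
I = V / R_total = 28.0 / 106.7 = 0.2624 A
P_R3 = I² × R3 = (0.2624)² × 3.90 = 0.2686 W

269 mW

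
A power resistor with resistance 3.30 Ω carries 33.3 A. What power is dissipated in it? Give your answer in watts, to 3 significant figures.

Current and resistance are given, so P = I²R is the direct form.
P = (33.30 A)² × 3.30 Ω = 3659 W

3660 W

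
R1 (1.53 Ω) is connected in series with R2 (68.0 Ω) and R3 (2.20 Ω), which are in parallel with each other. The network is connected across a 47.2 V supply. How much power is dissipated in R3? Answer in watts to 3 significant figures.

Replace R2 and R3 with their parallel equivalent so the circuit becomes R1 in series with R_p.
R_p = (68.0×2.20)/(68.0+2.20) = 2.131 Ω
R_total = 1.53 + 2.131 = 3.661 Ω
I = V / R_total = 47.2 / 3.661 = 12.89 A
Voltage across the parallel pair: V_p = I × R_p = 12.89 × 2.131 = 27.47 V
With V_p across R3, its power is V_p²/R3.
P_R3 = (27.47)² / 2.20 = 343.1 W

343 W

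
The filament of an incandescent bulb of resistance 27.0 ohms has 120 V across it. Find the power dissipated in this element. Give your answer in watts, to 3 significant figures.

533 W

With V across and R both known, P = V²/R gives the dissipation directly.
P = (120 V)² / 27.0 Ω = 533.3 W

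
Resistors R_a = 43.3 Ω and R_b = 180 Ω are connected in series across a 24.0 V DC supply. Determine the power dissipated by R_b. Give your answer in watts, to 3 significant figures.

The current is common to all series resistors; compute it, then apply P = I²R for the target.
R_total = 43.3 + 180 = 223.3 Ω
I = V / R_total = 24.0 / 223.3 = 0.1075 A
P_R_b = I² × R_b = (0.1075)² × 180 = 2.079 W

2.08 W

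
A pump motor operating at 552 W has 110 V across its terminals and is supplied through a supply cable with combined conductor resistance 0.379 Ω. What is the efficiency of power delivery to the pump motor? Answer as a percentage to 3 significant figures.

98.3 %

I = P / V = 552 / 110 = 5.018 A through the supply cable.
P_line = I² R_line = (5.018)² × 0.379 = 9.544 W
P_source = P_load + P_line = 552.0 + 9.544 = 561.5 W
η = P_load / P_source = 552.0 / 561.5 = 0.9830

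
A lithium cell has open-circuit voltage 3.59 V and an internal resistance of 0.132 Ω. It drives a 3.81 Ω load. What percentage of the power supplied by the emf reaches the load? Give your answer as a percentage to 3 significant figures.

The source delivers εI, of which I²R reaches the load and I²r is lost; since I is common, η = R/(R+r).
η = R / (R + r) = 3.81 / (3.81 + 0.132) = 0.9665

96.7 %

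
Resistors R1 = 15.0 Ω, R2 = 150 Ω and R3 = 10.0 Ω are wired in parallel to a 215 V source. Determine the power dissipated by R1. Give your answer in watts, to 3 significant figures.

Every branch has 215 V across it, so for R1 the power is simply V²/R.
P_R1 = V² / R1 = (215)² / 15.0 Ω = 3082 W

3080 W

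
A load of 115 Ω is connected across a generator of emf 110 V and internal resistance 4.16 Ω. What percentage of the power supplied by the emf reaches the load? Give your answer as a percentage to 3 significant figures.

96.5 %

Both r and R carry the same current, so the power split is just the resistance split: η = R/(R+r).
η = R / (R + r) = 115 / (115 + 4.16) = 0.9651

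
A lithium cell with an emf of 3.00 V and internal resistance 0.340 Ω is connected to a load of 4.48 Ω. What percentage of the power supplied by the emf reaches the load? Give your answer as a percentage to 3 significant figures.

92.9 %

Efficiency is P_load / P_total. With a series r and R sharing the same I, P = I²R for each, so η = R/(R+r).
η = R / (R + r) = 4.48 / (4.48 + 0.340) = 0.9295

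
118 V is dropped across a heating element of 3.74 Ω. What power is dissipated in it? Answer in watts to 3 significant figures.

3720 W

Voltage and resistance are given, so P = V²/R is the one-step route.
P = (118 V)² / 3.74 Ω = 3723 W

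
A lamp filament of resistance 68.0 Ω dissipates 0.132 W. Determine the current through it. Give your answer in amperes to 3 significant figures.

From P = V I = I²R = V²/R, with the two given quantities we get I = √(P / R).
I = √(0.132 / 68.0) = 0.04406 A

0.0441 A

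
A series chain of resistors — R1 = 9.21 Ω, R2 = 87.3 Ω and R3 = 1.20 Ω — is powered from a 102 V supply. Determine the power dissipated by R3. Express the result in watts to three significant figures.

1.31 W

Since the resistors are in series they all carry the loop current I = V/R_total; the power in any one is I²R.
R_total = 9.21 + 87.3 + 1.20 = 97.71 Ω
I = V / R_total = 102 / 97.71 = 1.044 A
P_R3 = I² × R3 = (1.044)² × 1.20 = 1.308 W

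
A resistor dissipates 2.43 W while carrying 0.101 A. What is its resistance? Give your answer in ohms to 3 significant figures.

From P = V I = I²R = V²/R, with the two given quantities we get R = P / I².
R = 2.43 / (0.1010)² = 238.2 Ω

238 Ω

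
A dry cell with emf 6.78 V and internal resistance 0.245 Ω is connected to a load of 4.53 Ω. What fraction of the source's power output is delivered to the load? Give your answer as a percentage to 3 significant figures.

Both r and R carry the same current, so the power split is just the resistance split: η = R/(R+r).
η = R / (R + r) = 4.53 / (4.53 + 0.245) = 0.9487

94.9 %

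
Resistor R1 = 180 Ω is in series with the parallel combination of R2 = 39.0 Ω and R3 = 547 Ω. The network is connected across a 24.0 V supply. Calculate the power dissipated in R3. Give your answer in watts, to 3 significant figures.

Reduce the parallel pair to R_p first; the network is then a simple series string.
R_p = (39.0×547)/(39.0+547) = 36.40 Ω
R_total = 180 + 36.40 = 216.4 Ω
I = V / R_total = 24.0 / 216.4 = 0.1109 A
Voltage across the parallel pair: V_p = I × R_p = 0.1109 × 36.40 = 4.037 V
R3 is across V_p, so use P = V²/R for that branch.
P_R3 = (4.037)² / 547 = 0.02980 W

0.0298 W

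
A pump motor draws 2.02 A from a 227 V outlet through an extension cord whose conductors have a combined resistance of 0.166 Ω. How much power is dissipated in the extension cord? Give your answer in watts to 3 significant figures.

0.677 W

Only the current and the line resistance are needed for the I²R loss.
The extension cord carries the full 2.02 A.
P_line = I² R_line = (2.020)² × 0.166 = 0.6773 W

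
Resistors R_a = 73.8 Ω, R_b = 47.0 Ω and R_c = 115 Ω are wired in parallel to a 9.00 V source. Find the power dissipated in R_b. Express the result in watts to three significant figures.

1.72 W

Every branch has 9.00 V across it, so for R_b the power is simply V²/R.
P_R_b = V² / R_b = (9.00)² / 47.0 Ω = 1.723 W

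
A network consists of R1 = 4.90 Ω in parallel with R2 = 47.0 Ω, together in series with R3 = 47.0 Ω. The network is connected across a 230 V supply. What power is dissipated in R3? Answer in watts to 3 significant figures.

First find R_p for the parallel pair, then treat R_p + R3 as a series loop.
R_p = (4.90×47.0)/(4.90+47.0) = 4.437 Ω
R_total = R_p + 47.0 = 4.437 + 47.0 = 51.44 Ω
I = V / R_total = 230 / 51.44 = 4.471 A
R3 is the series element, so its power is I²R.
P_R3 = (4.471)² × 47.0 = 939.7 W

940 W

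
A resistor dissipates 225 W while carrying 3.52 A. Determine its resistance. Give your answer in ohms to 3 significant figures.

Rearranging the power relation for the two known quantities gives R = P / I².
R = 225 / (3.520)² = 18.16 Ω

18.2 Ω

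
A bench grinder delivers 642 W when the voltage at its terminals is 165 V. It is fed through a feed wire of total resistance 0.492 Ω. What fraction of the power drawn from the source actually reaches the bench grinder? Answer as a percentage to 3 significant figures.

I = P / V = 642 / 165 = 3.891 A through the feed wire.
P_line = I² R_line = (3.891)² × 0.492 = 7.448 W
P_source = P_load + P_line = 642.0 + 7.448 = 649.4 W
η = P_load / P_source = 642.0 / 649.4 = 0.9885

98.9 %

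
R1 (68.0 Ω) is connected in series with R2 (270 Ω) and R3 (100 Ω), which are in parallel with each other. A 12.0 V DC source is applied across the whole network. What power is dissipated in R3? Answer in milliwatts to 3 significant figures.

First combine the parallel branches into one equivalent R_p, then R1 + R_p is a series pair.
R_p = (270×100)/(270+100) = 72.97 Ω
R_total = 68.0 + 72.97 = 141.0 Ω
I = V / R_total = 12.0 / 141.0 = 0.08512 A
Voltage across the parallel pair: V_p = I × R_p = 0.08512 × 72.97 = 6.212 V
With V_p across R3, its power is V_p²/R3.
P_R3 = (6.212)² / 100 = 0.3858 W

386 mW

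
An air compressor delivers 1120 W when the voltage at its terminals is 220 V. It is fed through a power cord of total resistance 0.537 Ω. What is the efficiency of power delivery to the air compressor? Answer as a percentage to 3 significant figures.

I = P / V = 1120 / 220 = 5.091 A through the power cord.
P_line = I² R_line = (5.091)² × 0.537 = 13.92 W
P_source = P_load + P_line = 1120 + 13.92 = 1134 W
η = P_load / P_source = 1120 / 1134 = 0.9877

98.8 %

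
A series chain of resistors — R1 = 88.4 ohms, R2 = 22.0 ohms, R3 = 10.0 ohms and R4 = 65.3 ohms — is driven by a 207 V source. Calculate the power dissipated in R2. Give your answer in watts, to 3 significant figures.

Since the resistors are in series they all carry the loop current I = V/R_total; the power in any one is I²R.
R_total = 88.4 + 22.0 + 10.0 + 65.3 = 185.7 Ω
I = V / R_total = 207 / 185.7 = 1.115 A
P_R2 = I² × R2 = (1.115)² × 22.0 = 27.34 W

27.3 W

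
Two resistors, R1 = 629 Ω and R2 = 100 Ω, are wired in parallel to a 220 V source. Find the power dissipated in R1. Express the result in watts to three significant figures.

76.9 W

Every branch has 220 V across it, so for R1 the power is simply V²/R.
P_R1 = V² / R1 = (220)² / 629 Ω = 76.95 W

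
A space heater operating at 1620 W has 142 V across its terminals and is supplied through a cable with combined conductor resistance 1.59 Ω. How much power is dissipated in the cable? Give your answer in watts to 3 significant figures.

207 W

The cable is a series resistance carrying the load current; its dissipation is I²R_line.
I = P / V = 1620 / 142 = 11.41 A through the cable.
P_line = I² R_line = (11.41)² × 1.59 = 206.9 W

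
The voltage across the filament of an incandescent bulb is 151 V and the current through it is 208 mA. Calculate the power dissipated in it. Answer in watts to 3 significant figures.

Both the voltage across and the current through the element are known, so P = V I applies directly.
P = 151 V × 0.2080 A = 31.41 W

31.4 W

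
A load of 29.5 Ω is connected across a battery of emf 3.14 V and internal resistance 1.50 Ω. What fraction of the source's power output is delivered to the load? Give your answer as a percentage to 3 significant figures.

Both r and R carry the same current, so the power split is just the resistance split: η = R/(R+r).
η = R / (R + r) = 29.5 / (29.5 + 1.50) = 0.9516

95.2 %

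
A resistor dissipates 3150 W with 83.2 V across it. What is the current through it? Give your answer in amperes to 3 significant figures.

37.9 A

The two known quantities fix the third via I = P / V.
I = 3150 / 83.2 = 37.86 A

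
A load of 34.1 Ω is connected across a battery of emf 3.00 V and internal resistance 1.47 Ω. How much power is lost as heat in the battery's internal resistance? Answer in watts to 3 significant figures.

0.0105 W

r is in series with the load, so it carries the full circuit current — the loss in it is I²r.
I = ε / (r + R) = 3.00 / (1.47 + 34.1) = 0.08434 A
P_int = I² r = (0.08434)² × 1.47 = 0.01046 W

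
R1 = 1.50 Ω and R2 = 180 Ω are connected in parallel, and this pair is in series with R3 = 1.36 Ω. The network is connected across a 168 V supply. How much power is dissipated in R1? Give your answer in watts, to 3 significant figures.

First find R_p for the parallel pair, then treat R_p + R3 as a series loop.
R_p = (1.50×180)/(1.50+180) = 1.488 Ω
R_total = R_p + 1.36 = 1.488 + 1.36 = 2.848 Ω
I = V / R_total = 168 / 2.848 = 59.00 A
Voltage across the parallel pair: V_p = I × R_p = 59.00 × 1.488 = 87.76 V
R1 sits across V_p; its power is V_p²/R.
P_R1 = (87.76)² / 1.50 = 5135 W

5140 W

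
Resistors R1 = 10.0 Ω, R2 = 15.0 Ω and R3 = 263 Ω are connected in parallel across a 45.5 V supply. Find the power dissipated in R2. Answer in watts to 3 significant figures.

Every branch has 45.5 V across it, so for R2 the power is simply V²/R.
P_R2 = V² / R2 = (45.5)² / 15.0 Ω = 138.0 W

138 W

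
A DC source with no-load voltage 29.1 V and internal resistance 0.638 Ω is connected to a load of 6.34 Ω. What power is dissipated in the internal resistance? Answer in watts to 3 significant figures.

11.1 W

The internal resistance carries the same current as the load; P_int = I²r.
I = ε / (r + R) = 29.1 / (0.638 + 6.34) = 4.170 A
P_int = I² r = (4.170)² × 0.638 = 11.10 W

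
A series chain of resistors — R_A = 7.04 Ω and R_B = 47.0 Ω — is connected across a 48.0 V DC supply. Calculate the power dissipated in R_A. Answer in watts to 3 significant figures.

Every series element carries the same I. Get I from the total resistance, then P = I² × R_A.
R_total = 7.04 + 47.0 = 54.04 Ω
I = V / R_total = 48.0 / 54.04 = 0.8882 A
P_R_A = I² × R_A = (0.8882)² × 7.04 = 5.554 W

5.55 W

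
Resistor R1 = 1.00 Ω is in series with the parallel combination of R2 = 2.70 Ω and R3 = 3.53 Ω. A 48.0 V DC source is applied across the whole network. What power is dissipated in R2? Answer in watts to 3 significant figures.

First combine the parallel branches into one equivalent R_p, then R1 + R_p is a series pair.
R_p = (2.70×3.53)/(2.70+3.53) = 1.530 Ω
R_total = 1.00 + 1.530 = 2.530 Ω
I = V / R_total = 48.0 / 2.530 = 18.97 A
Voltage across the parallel pair: V_p = I × R_p = 18.97 × 1.530 = 29.03 V
R2 sees V_p directly, so P = V_p² / R2.
P_R2 = (29.03)² / 2.70 = 312.1 W

312 W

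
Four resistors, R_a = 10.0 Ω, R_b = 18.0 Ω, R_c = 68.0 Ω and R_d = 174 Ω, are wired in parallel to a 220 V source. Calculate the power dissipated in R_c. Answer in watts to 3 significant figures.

712 W

Every branch has 220 V across it, so for R_c the power is simply V²/R.
P_R_c = V² / R_c = (220)² / 68.0 Ω = 711.8 W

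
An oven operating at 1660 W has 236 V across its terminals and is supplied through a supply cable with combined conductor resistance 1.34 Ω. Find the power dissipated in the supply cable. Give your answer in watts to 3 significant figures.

Only the current and the line resistance are needed for the I²R loss.
I = P / V = 1660 / 236 = 7.034 A through the supply cable.
P_line = I² R_line = (7.034)² × 1.34 = 66.30 W

66.3 W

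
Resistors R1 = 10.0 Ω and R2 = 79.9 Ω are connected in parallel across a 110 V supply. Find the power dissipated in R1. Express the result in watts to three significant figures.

1210 W

Every branch has 110 V across it, so for R1 the power is simply V²/R.
P_R1 = V² / R1 = (110)² / 10.0 Ω = 1210 W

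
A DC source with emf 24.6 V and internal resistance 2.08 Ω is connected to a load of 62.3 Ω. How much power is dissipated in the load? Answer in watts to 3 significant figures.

9.10 W

The internal resistance and the load are in series, so the same I flows through both; get I from ε/(r+R), then I²R for the load.
I = ε / (r + R) = 24.6 / (2.08 + 62.3) = 0.3821 A
P_load = I² R = (0.3821)² × 62.3 = 9.096 W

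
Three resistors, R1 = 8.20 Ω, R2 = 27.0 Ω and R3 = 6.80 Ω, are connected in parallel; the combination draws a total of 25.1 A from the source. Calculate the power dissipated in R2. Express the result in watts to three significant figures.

249 W

Only the total current is stated, so first find the parallel equivalent to get the voltage across the combination.
1/R_eq = 1/8.20 + 1/27.0 + 1/6.80 ⇒ R_eq = 3.267 Ω
V = I_total × R_eq = 25.10 × 3.267 = 82.01 V
P_R2 = V² / R2 = (82.01)² / 27.0 = 249.1 W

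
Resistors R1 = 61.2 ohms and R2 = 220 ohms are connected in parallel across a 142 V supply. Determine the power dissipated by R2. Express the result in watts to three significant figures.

Each parallel branch sees the full supply voltage, so P = V²/R applies directly to the target branch.
P_R2 = V² / R2 = (142)² / 220 Ω = 91.65 W

91.7 W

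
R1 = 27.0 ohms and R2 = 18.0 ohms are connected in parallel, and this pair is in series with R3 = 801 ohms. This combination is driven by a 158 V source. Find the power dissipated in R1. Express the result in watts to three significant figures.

First find R_p for the parallel pair, then treat R_p + R3 as a series loop.
R_p = (27.0×18.0)/(27.0+18.0) = 10.80 Ω
R_total = R_p + 801 = 10.80 + 801 = 811.8 Ω
I = V / R_total = 158 / 811.8 = 0.1946 A
Voltage across the parallel pair: V_p = I × R_p = 0.1946 × 10.80 = 2.102 V
R1 has V_p across it, so P = V_p²/R1.
P_R1 = (2.102)² / 27.0 = 0.1636 W

0.164 W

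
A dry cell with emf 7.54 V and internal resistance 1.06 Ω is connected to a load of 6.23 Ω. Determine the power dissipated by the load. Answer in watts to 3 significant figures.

6.66 W

Find the circuit current first, then P = I²R for the load (series elements share I).
I = ε / (r + R) = 7.54 / (1.06 + 6.23) = 1.034 A
P_load = I² R = (1.034)² × 6.23 = 6.665 W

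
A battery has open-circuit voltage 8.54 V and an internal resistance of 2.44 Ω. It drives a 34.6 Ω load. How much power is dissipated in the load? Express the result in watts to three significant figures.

1.84 W

Load and internal resistance form a series loop — compute the loop current, then the load power via I²R.
I = ε / (r + R) = 8.54 / (2.44 + 34.6) = 0.2306 A
P_load = I² R = (0.2306)² × 34.6 = 1.839 W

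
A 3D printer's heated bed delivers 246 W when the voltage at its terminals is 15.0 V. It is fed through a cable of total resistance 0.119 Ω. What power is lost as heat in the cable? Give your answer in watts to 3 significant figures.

The cable and load are in series, so the same current flows in both; the loss is I²R_line.
I = P / V = 246 / 15.0 = 16.40 A through the cable.
P_line = I² R_line = (16.40)² × 0.119 = 32.01 W

32.0 W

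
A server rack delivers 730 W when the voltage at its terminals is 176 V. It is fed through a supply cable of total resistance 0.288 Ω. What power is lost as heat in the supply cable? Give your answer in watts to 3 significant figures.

The supply cable is a series resistance carrying the load current; its dissipation is I²R_line.
I = P / V = 730 / 176 = 4.148 A through the supply cable.
P_line = I² R_line = (4.148)² × 0.288 = 4.955 W

4.95 W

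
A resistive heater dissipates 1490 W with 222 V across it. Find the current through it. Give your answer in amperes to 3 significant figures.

6.71 A

Inverting the appropriate power form: I = P / V.
I = 1490 / 222 = 6.712 A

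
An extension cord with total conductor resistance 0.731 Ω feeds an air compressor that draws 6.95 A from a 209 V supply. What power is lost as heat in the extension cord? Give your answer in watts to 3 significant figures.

The extension cord and load are in series, so the same current flows in both; the loss is I²R_line.
The extension cord carries the full 6.95 A.
P_line = I² R_line = (6.950)² × 0.731 = 35.31 W

35.3 W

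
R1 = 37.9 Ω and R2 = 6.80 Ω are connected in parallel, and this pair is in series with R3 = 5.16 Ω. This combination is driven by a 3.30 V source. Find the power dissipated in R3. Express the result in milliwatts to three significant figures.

Reduce the parallel combination to a single R_p; the circuit then becomes R_p in series with the remaining resistor.
R_p = (37.9×6.80)/(37.9+6.80) = 5.766 Ω
R_total = R_p + 5.16 = 5.766 + 5.16 = 10.93 Ω
I = V / R_total = 3.30 / 10.93 = 0.3020 A
R3 carries the full series current, so P = I²R.
P_R3 = (0.3020)² × 5.16 = 0.4708 W

471 mW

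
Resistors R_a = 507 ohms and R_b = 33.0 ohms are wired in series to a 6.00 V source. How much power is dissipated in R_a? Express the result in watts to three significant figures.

Every series element carries the same I. Get I from the total resistance, then P = I² × R_a.
R_total = 507 + 33.0 = 540.0 Ω
I = V / R_total = 6.00 / 540.0 = 0.01111 A
P_R_a = I² × R_a = (0.01111)² × 507 = 0.06259 W

0.0626 W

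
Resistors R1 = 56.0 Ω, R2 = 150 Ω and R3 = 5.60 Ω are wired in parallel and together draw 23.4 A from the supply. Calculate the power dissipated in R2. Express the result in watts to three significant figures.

The branches share the same voltage, but only the total current is given — find V from the equivalent resistance first.
1/R_eq = 1/56.0 + 1/150 + 1/5.60 ⇒ R_eq = 4.924 Ω
V = I_total × R_eq = 23.40 × 4.924 = 115.2 V
P_R2 = V² / R2 = (115.2)² / 150 = 88.50 W

88.5 W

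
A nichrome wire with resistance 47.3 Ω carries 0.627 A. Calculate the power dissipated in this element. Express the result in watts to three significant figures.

18.6 W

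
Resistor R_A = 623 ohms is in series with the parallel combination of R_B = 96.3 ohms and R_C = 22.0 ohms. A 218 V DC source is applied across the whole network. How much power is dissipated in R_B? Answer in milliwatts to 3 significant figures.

Replace R_B and R_C with their parallel equivalent so the circuit becomes R_A in series with R_p.
R_p = (96.3×22.0)/(96.3+22.0) = 17.91 Ω
R_total = 623 + 17.91 = 640.9 Ω
I = V / R_total = 218 / 640.9 = 0.3401 A
Voltage across the parallel pair: V_p = I × R_p = 0.3401 × 17.91 = 6.092 V
R_B is across V_p, so use P = V²/R for that branch.
P_R_B = (6.092)² / 96.3 = 0.3853 W

385 mW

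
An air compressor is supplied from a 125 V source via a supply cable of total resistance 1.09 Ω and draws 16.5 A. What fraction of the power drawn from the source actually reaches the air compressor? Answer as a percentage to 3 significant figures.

85.6 %

The supply cable carries the full 16.5 A.
P_line = I² R_line = (16.50)² × 1.09 = 296.8 W
P_source = V I = 125 × 16.50 = 2062 W; P_load = 1766 W
η = P_load / P_source = 1766 / 2062 = 0.8561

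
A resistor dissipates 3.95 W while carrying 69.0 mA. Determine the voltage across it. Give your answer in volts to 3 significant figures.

57.2 V

Inverting the appropriate power form: V = P / I.
V = 3.95 / 0.06900 = 57.25 V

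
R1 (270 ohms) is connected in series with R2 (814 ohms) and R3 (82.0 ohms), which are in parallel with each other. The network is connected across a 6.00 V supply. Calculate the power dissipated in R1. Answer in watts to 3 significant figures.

Collapse R2‖R3 to a single equivalent, reducing the network to two series elements.
R_p = (814×82.0)/(814+82.0) = 74.50 Ω
R_total = 270 + 74.50 = 344.5 Ω
I = V / R_total = 6.00 / 344.5 = 0.01742 A
R1 is in the main series path, so its power is I²R1.
P_R1 = (0.01742)² × 270 = 0.08190 W

0.0819 W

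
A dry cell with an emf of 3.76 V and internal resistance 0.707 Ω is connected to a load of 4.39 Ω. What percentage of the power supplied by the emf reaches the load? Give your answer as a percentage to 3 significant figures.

86.1 %

Both r and R carry the same current, so the power split is just the resistance split: η = R/(R+r).
η = R / (R + r) = 4.39 / (4.39 + 0.707) = 0.8613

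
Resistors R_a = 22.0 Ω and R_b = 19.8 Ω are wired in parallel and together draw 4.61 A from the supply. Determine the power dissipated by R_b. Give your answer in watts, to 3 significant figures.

The branches share the same voltage, but only the total current is given — find V from the equivalent resistance first.
1/R_eq = 1/22.0 + 1/19.8 ⇒ R_eq = 10.42 Ω
V = I_total × R_eq = 4.610 × 10.42 = 48.04 V
P_R_b = V² / R_b = (48.04)² / 19.8 = 116.6 W

117 W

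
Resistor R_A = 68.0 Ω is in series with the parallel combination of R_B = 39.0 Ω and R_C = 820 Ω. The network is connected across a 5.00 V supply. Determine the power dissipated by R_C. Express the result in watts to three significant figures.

Reduce the parallel pair to R_p first; the network is then a simple series string.
R_p = (39.0×820)/(39.0+820) = 37.23 Ω
R_total = 68.0 + 37.23 = 105.2 Ω
I = V / R_total = 5.00 / 105.2 = 0.04752 A
Voltage across the parallel pair: V_p = I × R_p = 0.04752 × 37.23 = 1.769 V
R_C is across V_p, so use P = V²/R for that branch.
P_R_C = (1.769)² / 820 = 0.003816 W

0.00382 W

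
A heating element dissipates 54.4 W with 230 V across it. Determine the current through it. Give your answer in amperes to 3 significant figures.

Inverting the appropriate power form: I = P / V.
I = 54.4 / 230 = 0.2365 A

0.237 A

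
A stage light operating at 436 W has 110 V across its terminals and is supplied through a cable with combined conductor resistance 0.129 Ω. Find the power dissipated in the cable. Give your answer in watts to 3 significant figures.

Line loss is just I²R for the cable — we know both I and R_line directly.
I = P / V = 436 / 110 = 3.964 A through the cable.
P_line = I² R_line = (3.964)² × 0.129 = 2.027 W

2.03 W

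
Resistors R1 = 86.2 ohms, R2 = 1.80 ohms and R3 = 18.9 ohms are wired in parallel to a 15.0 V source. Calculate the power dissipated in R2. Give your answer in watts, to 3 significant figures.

125 W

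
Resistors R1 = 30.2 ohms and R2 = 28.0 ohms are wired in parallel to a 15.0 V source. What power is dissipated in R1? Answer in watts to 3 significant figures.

7.45 W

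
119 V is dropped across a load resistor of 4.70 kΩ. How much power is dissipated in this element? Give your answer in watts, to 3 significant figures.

3.01 W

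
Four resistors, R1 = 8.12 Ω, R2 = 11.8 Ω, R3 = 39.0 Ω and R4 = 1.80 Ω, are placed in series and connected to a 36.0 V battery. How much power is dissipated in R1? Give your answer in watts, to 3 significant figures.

Series elements share the same current, so find I first, then use P = I²R.
R_total = 8.12 + 11.8 + 39.0 + 1.80 = 60.72 Ω
I = V / R_total = 36.0 / 60.72 = 0.5929 A
P_R1 = I² × R1 = (0.5929)² × 8.12 = 2.854 W

2.85 W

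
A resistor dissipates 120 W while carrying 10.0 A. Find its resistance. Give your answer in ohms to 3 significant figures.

The two known quantities fix the third via R = P / I².
R = 120 / (10.00)² = 1.200 Ω

1.20 Ω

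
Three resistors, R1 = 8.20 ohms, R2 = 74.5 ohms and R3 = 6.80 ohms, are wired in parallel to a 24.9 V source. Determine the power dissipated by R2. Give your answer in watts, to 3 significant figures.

Each parallel branch sees the full supply voltage, so P = V²/R applies directly to the target branch.
P_R2 = V² / R2 = (24.9)² / 74.5 Ω = 8.322 W

8.32 W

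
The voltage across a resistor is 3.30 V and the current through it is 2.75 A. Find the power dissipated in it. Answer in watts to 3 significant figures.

9.07 W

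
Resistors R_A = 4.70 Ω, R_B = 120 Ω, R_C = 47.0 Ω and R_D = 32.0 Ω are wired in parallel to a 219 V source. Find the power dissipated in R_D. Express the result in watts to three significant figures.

Every branch has 219 V across it, so for R_D the power is simply V²/R.
P_R_D = V² / R_D = (219)² / 32.0 Ω = 1499 W

1500 W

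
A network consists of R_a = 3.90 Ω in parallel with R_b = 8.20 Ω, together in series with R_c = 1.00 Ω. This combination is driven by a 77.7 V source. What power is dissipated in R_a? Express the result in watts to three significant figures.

First find R_p for the parallel pair, then treat R_p + R_c as a series loop.
R_p = (3.90×8.20)/(3.90+8.20) = 2.643 Ω
R_total = R_p + 1.00 = 2.643 + 1.00 = 3.643 Ω
I = V / R_total = 77.7 / 3.643 = 21.33 A
Voltage across the parallel pair: V_p = I × R_p = 21.33 × 2.643 = 56.37 V
Use P = V²/R for R_a with V = V_p.
P_R_a = (56.37)² / 3.90 = 814.8 W

815 W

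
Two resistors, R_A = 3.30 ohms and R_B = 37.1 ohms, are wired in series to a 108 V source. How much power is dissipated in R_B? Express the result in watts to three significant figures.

265 W

The current is common to all series resistors; compute it, then apply P = I²R for the target.
R_total = 3.30 + 37.1 = 40.40 Ω
I = V / R_total = 108 / 40.40 = 2.673 A
P_R_B = I² × R_B = (2.673)² × 37.1 = 265.1 W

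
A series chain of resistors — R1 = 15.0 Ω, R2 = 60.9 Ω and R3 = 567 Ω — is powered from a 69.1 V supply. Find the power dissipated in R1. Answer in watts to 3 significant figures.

0.173 W

Series elements share the same current, so find I first, then use P = I²R.
R_total = 15.0 + 60.9 + 567 = 642.9 Ω
I = V / R_total = 69.1 / 642.9 = 0.1075 A
P_R1 = I² × R1 = (0.1075)² × 15.0 = 0.1733 W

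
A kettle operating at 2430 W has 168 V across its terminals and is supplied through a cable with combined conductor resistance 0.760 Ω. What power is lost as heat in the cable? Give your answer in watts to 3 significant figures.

159 W

Only the current and the line resistance are needed for the I²R loss.
I = P / V = 2430 / 168 = 14.46 A through the cable.
P_line = I² R_line = (14.46)² × 0.760 = 159.0 W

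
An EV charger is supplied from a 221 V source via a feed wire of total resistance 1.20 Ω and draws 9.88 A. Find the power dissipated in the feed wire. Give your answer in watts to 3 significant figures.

The feed wire and load are in series, so the same current flows in both; the loss is I²R_line.
The feed wire carries the full 9.88 A.
P_line = I² R_line = (9.880)² × 1.20 = 117.1 W

117 W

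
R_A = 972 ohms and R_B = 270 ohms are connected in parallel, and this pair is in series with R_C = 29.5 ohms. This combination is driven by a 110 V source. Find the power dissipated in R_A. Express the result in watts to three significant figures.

9.59 W

Combine R_A and R_B into their parallel equivalent first, reducing the network to two series resistors.
R_p = (972×270)/(972+270) = 211.3 Ω
R_total = R_p + 29.5 = 211.3 + 29.5 = 240.8 Ω
I = V / R_total = 110 / 240.8 = 0.4568 A
Voltage across the parallel pair: V_p = I × R_p = 0.4568 × 211.3 = 96.52 V
R_A has V_p across it, so P = V_p²/R_A.
P_R_A = (96.52)² / 972 = 9.585 W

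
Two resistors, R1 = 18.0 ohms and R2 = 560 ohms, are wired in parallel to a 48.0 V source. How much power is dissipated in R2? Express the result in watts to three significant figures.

Parallel branches share the same voltage; P = V²/R gives the branch power in one step.
P_R2 = V² / R2 = (48.0)² / 560 Ω = 4.114 W

4.11 W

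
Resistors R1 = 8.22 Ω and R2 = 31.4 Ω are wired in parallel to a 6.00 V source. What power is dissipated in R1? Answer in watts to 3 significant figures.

R1 sits directly across the source, so P = V²/R with V = 6.00 V.
P_R1 = V² / R1 = (6.00)² / 8.22 Ω = 4.380 W

4.38 W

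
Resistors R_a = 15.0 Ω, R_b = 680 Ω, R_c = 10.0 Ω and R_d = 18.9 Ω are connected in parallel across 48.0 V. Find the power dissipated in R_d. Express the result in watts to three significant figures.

122 W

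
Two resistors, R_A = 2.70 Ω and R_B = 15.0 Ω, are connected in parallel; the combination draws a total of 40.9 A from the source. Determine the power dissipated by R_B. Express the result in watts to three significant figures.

584 W

We need the common branch voltage; get it from I_total × R_eq, then P = V²/R for the branch.
1/R_eq = 1/2.70 + 1/15.0 ⇒ R_eq = 2.288 Ω
V = I_total × R_eq = 40.90 × 2.288 = 93.58 V
P_R_B = V² / R_B = (93.58)² / 15.0 = 583.9 W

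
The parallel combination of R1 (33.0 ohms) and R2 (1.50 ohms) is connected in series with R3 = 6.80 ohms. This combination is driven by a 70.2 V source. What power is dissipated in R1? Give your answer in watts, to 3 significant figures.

Combine R1 and R2 into their parallel equivalent first, reducing the network to two series resistors.
R_p = (33.0×1.50)/(33.0+1.50) = 1.435 Ω
R_total = R_p + 6.80 = 1.435 + 6.80 = 8.235 Ω
I = V / R_total = 70.2 / 8.235 = 8.525 A
Voltage across the parallel pair: V_p = I × R_p = 8.525 × 1.435 = 12.23 V
R1 has V_p across it, so P = V_p²/R1.
P_R1 = (12.23)² / 33.0 = 4.533 W

4.53 W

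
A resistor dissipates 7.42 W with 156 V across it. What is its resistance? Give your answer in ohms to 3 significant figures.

3280 Ω

The two known quantities fix the third via R = V² / P.
R = (156)² / 7.42 = 3280 Ω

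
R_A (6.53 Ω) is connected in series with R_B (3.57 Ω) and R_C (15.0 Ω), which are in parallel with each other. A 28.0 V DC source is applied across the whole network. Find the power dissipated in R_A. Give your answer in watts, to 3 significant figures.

57.8 W

First combine the parallel branches into one equivalent R_p, then R_A + R_p is a series pair.
R_p = (3.57×15.0)/(3.57+15.0) = 2.884 Ω
R_total = 6.53 + 2.884 = 9.414 Ω
I = V / R_total = 28.0 / 9.414 = 2.974 A
All the current flows through R_A; use P = I²R.
P_R_A = (2.974)² × 6.53 = 57.77 W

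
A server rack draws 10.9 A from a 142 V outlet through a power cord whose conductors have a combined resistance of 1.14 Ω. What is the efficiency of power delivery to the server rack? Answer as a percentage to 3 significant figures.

The power cord carries the full 10.9 A.
P_line = I² R_line = (10.90)² × 1.14 = 135.4 W
P_source = V I = 142 × 10.90 = 1548 W; P_load = 1412 W
η = P_load / P_source = 1412 / 1548 = 0.9125

91.2 %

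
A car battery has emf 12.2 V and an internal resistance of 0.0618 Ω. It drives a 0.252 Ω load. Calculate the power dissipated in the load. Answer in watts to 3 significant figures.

With r and R in series, I = ε/(r+R); the load dissipates I²R.
I = ε / (r + R) = 12.2 / (0.0618 + 0.252) = 38.88 A
P_load = I² R = (38.88)² × 0.252 = 380.9 W

381 W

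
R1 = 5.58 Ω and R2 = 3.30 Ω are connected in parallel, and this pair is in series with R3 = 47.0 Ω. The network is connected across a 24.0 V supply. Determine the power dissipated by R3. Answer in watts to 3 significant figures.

11.2 W

Collapse the R1‖R2 pair into one equivalent R_p; then R_p and R3 form a series string.
R_p = (5.58×3.30)/(5.58+3.30) = 2.074 Ω
R_total = R_p + 47.0 = 2.074 + 47.0 = 49.07 Ω
I = V / R_total = 24.0 / 49.07 = 0.4891 A
R3 carries the full series current, so P = I²R.
P_R3 = (0.4891)² × 47.0 = 11.24 W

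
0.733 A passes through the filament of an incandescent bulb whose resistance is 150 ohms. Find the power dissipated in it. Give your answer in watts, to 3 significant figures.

The current through and the resistance of the element are both given; use P = I²R.
P = (0.7330 A)² × 150 Ω = 80.59 W

80.6 W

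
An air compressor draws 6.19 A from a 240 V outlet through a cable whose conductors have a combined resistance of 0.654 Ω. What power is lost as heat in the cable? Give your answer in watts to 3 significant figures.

25.1 W

The cable and load are in series, so the same current flows in both; the loss is I²R_line.
The cable carries the full 6.19 A.
P_line = I² R_line = (6.190)² × 0.654 = 25.06 W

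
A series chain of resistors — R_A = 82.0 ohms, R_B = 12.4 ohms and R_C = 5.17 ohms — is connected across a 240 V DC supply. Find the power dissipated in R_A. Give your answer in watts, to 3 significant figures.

476 W

Since the resistors are in series they all carry the loop current I = V/R_total; the power in any one is I²R.
R_total = 82.0 + 12.4 + 5.17 = 99.57 Ω
I = V / R_total = 240 / 99.57 = 2.410 A
P_R_A = I² × R_A = (2.410)² × 82.0 = 476.4 W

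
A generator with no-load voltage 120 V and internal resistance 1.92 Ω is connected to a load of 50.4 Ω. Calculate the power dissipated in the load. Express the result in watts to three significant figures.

The internal resistance and the load are in series, so the same I flows through both; get I from ε/(r+R), then I²R for the load.
I = ε / (r + R) = 120 / (1.92 + 50.4) = 2.294 A
P_load = I² R = (2.294)² × 50.4 = 265.1 W

265 W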